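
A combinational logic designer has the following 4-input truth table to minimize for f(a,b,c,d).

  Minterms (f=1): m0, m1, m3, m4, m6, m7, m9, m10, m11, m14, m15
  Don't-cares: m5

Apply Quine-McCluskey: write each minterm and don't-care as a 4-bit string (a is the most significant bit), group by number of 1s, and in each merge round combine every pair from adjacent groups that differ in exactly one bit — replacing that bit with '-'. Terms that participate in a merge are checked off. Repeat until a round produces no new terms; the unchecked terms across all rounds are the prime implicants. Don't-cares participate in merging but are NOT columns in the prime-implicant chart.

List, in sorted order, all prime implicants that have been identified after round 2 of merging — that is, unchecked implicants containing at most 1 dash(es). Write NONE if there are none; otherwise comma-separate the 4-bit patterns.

NONE

Round 0: 0000✓ 0001✓ 0011✓ 0100✓ 0101✓ 0110✓ 0111✓ 1001✓ 1010✓ 1011✓ 1110✓ 1111✓
Round 1: -001✓ -011✓ -110✓ -111✓ 0-00✓ 0-01✓ 0-11✓ 00-1✓ 000-✓ 01-0✓ 01-1✓ 010-✓ 011-✓ 1-10✓ 1-11✓ 10-1✓ 101-✓ 111-✓
Round 2: --11 -0-1 -11- 0--1 0-0- 01-- 1-1-
PIs = {--11, -0-1, -11-, 0--1, 0-0-, 01--, 1-1-}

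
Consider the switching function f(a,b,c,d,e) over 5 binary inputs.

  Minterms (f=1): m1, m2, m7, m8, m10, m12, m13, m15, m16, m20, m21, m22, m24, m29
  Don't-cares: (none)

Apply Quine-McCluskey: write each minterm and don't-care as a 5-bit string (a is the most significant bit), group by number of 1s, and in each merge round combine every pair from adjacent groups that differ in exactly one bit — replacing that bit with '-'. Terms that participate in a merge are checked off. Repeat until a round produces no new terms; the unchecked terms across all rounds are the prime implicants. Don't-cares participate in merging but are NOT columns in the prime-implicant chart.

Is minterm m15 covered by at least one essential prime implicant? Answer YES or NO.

YES

size-2^0 implicants → 00001  00010(✓)  00111(✓)  01000(✓)  01010(✓)  01100(✓)  01101(✓)  01111(✓)  10000(✓)  10100(✓)  10101(✓)  10110(✓)  11000(✓)  11101(✓)
size-2^1 implicants → -1000  -1101  0-010  0-111  01-00  010-0  011-1  0110-  1-000  1-101  10-00  101-0  1010-
Unchecked terms (primes): -1000, -1101, 0-010, 0-111, 00001, 01-00, 010-0, 011-1, 0110-, 1-000, 1-101, 10-00, 101-0, 1010-
Minterm coverage:
  m1 ⊆ 00001 [E]
  m2 ⊆ 0-010 [E]
  m7 ⊆ 0-111 [E]
  m8 ⊆ -1000,01-00,010-0
  m10 ⊆ 0-010,010-0
  m12 ⊆ 01-00,0110-
  m13 ⊆ -1101,011-1,0110-
  m15 ⊆ 0-111,011-1
  m16 ⊆ 1-000,10-00
  m20 ⊆ 10-00,101-0,1010-
  m21 ⊆ 1-101,1010-
  m22 ⊆ 101-0 [E]
  m24 ⊆ -1000,1-000
  m29 ⊆ -1101,1-101
E = {0-010, 0-111, 00001, 101-0}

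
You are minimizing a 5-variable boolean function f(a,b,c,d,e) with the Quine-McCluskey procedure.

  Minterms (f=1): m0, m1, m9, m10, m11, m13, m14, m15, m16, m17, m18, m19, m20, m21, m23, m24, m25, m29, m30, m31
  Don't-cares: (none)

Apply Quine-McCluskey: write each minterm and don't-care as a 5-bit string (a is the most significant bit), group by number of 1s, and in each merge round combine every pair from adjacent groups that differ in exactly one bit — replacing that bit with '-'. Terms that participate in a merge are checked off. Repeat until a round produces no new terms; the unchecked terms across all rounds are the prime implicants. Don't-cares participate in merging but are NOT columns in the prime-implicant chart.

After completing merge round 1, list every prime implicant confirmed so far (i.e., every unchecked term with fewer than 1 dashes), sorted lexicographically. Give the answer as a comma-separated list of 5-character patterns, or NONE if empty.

NONE

size-2^0 implicants → 00000(✓)  00001(✓)  01001(✓)  01010(✓)  01011(✓)  01101(✓)  01110(✓)  01111(✓)  10000(✓)  10001(✓)  10010(✓)  10011(✓)  10100(✓)  10101(✓)  10111(✓)  11000(✓)  11001(✓)  11101(✓)  11110(✓)  11111(✓)
size-2^1 implicants → -0000(✓)  -0001(✓)  -1001(✓)  -1101(✓)  -1110(✓)  -1111(✓)  0-001(✓)  0000-(✓)  01-01(✓)  01-10(✓)  01-11(✓)  010-1(✓)  0101-(✓)  011-1(✓)  0111-(✓)  1-000(✓)  1-001(✓)  1-101(✓)  1-111(✓)  10-00(✓)  10-01(✓)  10-11(✓)  100-0(✓)  100-1(✓)  1000-(✓)  1001-(✓)  101-1(✓)  1010-(✓)  11-01(✓)  1100-(✓)  111-1(✓)  1111-(✓)
size-2^2 implicants → --001  -000-  -1-01  -11-1  -111-  01--1  01-1-  1--01  1-00-  1-1-1  10--1  10-0-  100--
Unchecked terms (primes): --001, -000-, -1-01, -11-1, -111-, 01--1, 01-1-, 1--01, 1-00-, 1-1-1, 10--1, 10-0-, 100--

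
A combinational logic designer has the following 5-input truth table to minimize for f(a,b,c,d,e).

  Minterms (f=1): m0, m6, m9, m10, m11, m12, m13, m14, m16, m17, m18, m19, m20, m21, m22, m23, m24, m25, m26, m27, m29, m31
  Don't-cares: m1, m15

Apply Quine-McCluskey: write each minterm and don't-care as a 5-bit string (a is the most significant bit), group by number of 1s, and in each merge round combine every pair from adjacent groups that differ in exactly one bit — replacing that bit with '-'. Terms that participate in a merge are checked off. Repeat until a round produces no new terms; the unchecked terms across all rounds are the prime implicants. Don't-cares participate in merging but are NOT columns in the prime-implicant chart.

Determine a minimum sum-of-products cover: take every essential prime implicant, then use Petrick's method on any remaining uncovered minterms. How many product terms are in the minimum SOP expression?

7

[col 0] 00000*, 00001*, 00110*, 01001*, 01010*, 01011*, 01100*, 01101*, 01110*, 01111*, 10000*, 10001*, 10010*, 10011*, 10100*, 10101*, 10110*, 10111*, 11000*, 11001*, 11010*, 11011*, 11101*, 11111*
[col 1] -0000*, -0001*, -0110, -1001*, -1010*, -1011*, -1101*, -1111*, 0-001*, 0-110, 0000-*, 01-01*, 01-10*, 01-11*, 010-1*, 0101-*, 011-0*, 011-1*, 0110-*, 0111-*, 1-000*, 1-001*, 1-010*, 1-011*, 1-101*, 1-111*, 10-00*, 10-01*, 10-10*, 10-11*, 100-0*, 100-1*, 1000-*, 1001-*, 101-0*, 101-1*, 1010-*, 1011-*, 11-01*, 11-11*, 110-0*, 110-1*, 1100-*, 1101-*, 111-1*
[col 2] --001, -000-, -1-01*, -1-11*, -10-1*, -101-, -11-1*, 01--1*, 01-1-, 011--, 1--01*, 1--11*, 1-0-0*, 1-0-1*, 1-00-*, 1-01-*, 1-1-1*, 10--0*, 10--1*, 10-0-*, 10-1-*, 100--*, 101--*, 11--1*, 110--*
[col 3] -1--1, 1---1, 1-0--, 10---
Prime implicants: --001, -000-, -0110, -1--1, -101-, 0-110, 01-1-, 011--, 1---1, 1-0--, 10---
PI chart (minterm → PIs covering it):
  0 | -000-  (sole → essential)
  6 | -0110,0-110
  9 | --001,-1--1
  10 | -101-,01-1-
  11 | -1--1,-101-,01-1-
  12 | 011--  (sole → essential)
  13 | -1--1,011--
  14 | 0-110,01-1-,011--
  16 | -000-,1-0--,10---
  17 | --001,-000-,1---1,1-0--,10---
  18 | 1-0--,10---
  19 | 1---1,1-0--,10---
  20 | 10---  (sole → essential)
  21 | 1---1,10---
  22 | -0110,10---
  23 | 1---1,10---
  24 | 1-0--  (sole → essential)
  25 | --001,-1--1,1---1,1-0--
  26 | -101-,1-0--
  27 | -1--1,-101-,1---1,1-0--
  29 | -1--1,1---1
  31 | -1--1,1---1
Essential prime implicants: -000-, 011--, 1-0--, 10---
Petrick residual → -0110, -1--1, -101-
Minimum SOP uses 7 PIs: b'c'd' + b'cde' + be + bc'd + a'bc + ac' + ab'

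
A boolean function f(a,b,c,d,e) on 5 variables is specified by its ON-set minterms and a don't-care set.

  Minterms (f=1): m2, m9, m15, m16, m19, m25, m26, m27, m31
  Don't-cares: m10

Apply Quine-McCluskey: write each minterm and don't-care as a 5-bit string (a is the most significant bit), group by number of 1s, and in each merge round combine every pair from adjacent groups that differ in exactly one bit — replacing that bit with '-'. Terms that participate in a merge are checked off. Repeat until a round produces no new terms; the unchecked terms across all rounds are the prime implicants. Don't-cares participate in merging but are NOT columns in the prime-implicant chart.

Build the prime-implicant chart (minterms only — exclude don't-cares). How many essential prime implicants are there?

5

Round 0: 00010✓ 01001✓ 01010✓ 01111✓ 10000 10011✓ 11001✓ 11010✓ 11011✓ 11111✓
Round 1: -1001 -1010 -1111 0-010 1-011 11-11 110-1 1101-
PIs = {-1001, -1010, -1111, 0-010, 1-011, 10000, 11-11, 110-1, 1101-}
Coverage chart:
  m2: 0-010 ←essential
  m9: -1001 ←essential
  m15: -1111 ←essential
  m16: 10000 ←essential
  m19: 1-011 ←essential
  m25: -1001,110-1
  m26: -1010,1101-
  m27: 1-011,11-11,110-1,1101-
  m31: -1111,11-11
Essential: -1001, -1111, 0-010, 1-011, 10000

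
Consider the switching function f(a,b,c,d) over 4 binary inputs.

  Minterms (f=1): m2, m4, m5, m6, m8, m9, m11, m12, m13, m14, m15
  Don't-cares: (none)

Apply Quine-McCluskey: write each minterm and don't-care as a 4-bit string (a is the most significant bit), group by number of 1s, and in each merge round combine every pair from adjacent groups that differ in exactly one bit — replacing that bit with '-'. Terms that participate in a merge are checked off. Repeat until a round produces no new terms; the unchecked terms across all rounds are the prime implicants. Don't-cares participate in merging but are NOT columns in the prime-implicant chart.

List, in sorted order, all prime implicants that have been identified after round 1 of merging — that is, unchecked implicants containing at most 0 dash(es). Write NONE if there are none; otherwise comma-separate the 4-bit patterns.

[col 0] 0010*, 0100*, 0101*, 0110*, 1000*, 1001*, 1011*, 1100*, 1101*, 1110*, 1111*
[col 1] -100*, -101*, -110*, 0-10, 01-0*, 010-*, 1-00*, 1-01*, 1-11*, 10-1*, 100-*, 11-0*, 11-1*, 110-*, 111-*
[col 2] -1-0, -10-, 1--1, 1-0-, 11--
Prime implicants: -1-0, -10-, 0-10, 1--1, 1-0-, 11--

NONE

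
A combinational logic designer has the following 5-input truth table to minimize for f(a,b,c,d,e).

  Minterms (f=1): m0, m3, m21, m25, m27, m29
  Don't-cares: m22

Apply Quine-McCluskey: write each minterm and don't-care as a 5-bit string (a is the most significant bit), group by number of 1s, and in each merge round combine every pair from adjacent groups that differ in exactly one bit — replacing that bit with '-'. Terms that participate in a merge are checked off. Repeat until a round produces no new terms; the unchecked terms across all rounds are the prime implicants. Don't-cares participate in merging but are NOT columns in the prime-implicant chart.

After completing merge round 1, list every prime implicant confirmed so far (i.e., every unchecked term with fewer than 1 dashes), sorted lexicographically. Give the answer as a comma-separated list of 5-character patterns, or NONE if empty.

size-2^0 implicants → 00000  00011  10101(✓)  10110  11001(✓)  11011(✓)  11101(✓)
size-2^1 implicants → 1-101  11-01  110-1
Unchecked terms (primes): 00000, 00011, 1-101, 10110, 11-01, 110-1

00000, 00011, 10110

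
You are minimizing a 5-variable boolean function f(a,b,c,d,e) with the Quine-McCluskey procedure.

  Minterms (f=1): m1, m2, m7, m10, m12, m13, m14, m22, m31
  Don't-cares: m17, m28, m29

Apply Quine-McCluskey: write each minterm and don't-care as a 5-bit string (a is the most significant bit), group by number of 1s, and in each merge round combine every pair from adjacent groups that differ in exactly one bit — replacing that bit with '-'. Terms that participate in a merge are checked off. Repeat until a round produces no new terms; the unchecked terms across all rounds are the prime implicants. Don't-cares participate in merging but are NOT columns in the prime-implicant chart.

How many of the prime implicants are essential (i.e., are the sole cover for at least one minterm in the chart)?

6

Round 0: 00001✓ 00010✓ 00111 01010✓ 01100✓ 01101✓ 01110✓ 10001✓ 10110 11100✓ 11101✓ 11111✓
Round 1: -0001 -1100✓ -1101✓ 0-010 01-10 011-0 0110-✓ 111-1 1110-✓
Round 2: -110-
PIs = {-0001, -110-, 0-010, 00111, 01-10, 011-0, 10110, 111-1}
Coverage chart:
  m1: -0001 ←essential
  m2: 0-010 ←essential
  m7: 00111 ←essential
  m10: 0-010,01-10
  m12: -110-,011-0
  m13: -110- ←essential
  m14: 01-10,011-0
  m22: 10110 ←essential
  m31: 111-1 ←essential
Essential: -0001, -110-, 0-010, 00111, 10110, 111-1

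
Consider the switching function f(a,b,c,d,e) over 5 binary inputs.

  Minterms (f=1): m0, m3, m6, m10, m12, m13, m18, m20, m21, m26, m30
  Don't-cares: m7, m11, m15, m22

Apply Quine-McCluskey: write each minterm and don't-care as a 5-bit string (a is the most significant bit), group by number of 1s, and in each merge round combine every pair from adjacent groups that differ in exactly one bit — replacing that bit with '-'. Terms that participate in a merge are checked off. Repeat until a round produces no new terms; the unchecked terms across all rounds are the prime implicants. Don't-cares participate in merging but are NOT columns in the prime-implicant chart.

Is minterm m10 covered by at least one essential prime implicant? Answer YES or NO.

NO

[col 0] 00000, 00011*, 00110*, 00111*, 01010*, 01011*, 01100*, 01101*, 01111*, 10010*, 10100*, 10101*, 10110*, 11010*, 11110*
[col 1] -0110, -1010, 0-011*, 0-111*, 00-11*, 0011-, 01-11*, 0101-, 011-1, 0110-, 1-010*, 1-110*, 10-10*, 101-0, 1010-, 11-10*
[col 2] 0--11, 1--10
Prime implicants: -0110, -1010, 0--11, 00000, 0011-, 0101-, 011-1, 0110-, 1--10, 101-0, 1010-
PI chart (minterm → PIs covering it):
  0 | 00000  (sole → essential)
  3 | 0--11  (sole → essential)
  6 | -0110,0011-
  10 | -1010,0101-
  12 | 0110-  (sole → essential)
  13 | 011-1,0110-
  18 | 1--10  (sole → essential)
  20 | 101-0,1010-
  21 | 1010-  (sole → essential)
  26 | -1010,1--10
  30 | 1--10  (sole → essential)
Essential prime implicants: 0--11, 00000, 0110-, 1--10, 1010-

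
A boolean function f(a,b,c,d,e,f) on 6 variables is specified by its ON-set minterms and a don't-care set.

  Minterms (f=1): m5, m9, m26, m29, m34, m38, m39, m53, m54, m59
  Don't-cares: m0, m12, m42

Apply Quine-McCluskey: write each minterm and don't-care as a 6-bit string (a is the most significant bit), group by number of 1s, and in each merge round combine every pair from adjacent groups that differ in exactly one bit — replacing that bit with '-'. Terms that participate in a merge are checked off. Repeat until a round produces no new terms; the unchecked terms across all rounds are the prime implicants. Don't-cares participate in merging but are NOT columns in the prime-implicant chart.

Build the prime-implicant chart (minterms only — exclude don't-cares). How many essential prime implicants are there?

8

size-2^0 implicants → 000000  000101  001001  001100  011010  011101  100010(✓)  100110(✓)  100111(✓)  101010(✓)  110101  110110(✓)  111011
size-2^1 implicants → 1-0110  10-010  100-10  10011-
Unchecked terms (primes): 000000, 000101, 001001, 001100, 011010, 011101, 1-0110, 10-010, 100-10, 10011-, 110101, 111011
Minterm coverage:
  m5 ⊆ 000101 [E]
  m9 ⊆ 001001 [E]
  m26 ⊆ 011010 [E]
  m29 ⊆ 011101 [E]
  m34 ⊆ 10-010,100-10
  m38 ⊆ 1-0110,100-10,10011-
  m39 ⊆ 10011- [E]
  m53 ⊆ 110101 [E]
  m54 ⊆ 1-0110 [E]
  m59 ⊆ 111011 [E]
E = {000101, 001001, 011010, 011101, 1-0110, 10011-, 110101, 111011}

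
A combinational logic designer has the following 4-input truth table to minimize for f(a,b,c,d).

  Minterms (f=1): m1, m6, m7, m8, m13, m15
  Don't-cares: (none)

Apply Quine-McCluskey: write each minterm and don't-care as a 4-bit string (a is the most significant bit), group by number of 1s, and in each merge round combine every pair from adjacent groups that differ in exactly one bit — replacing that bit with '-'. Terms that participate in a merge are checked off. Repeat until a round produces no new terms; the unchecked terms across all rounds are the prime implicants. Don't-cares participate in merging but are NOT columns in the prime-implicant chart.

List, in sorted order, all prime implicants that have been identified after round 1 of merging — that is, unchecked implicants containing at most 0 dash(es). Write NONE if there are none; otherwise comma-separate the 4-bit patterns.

0001, 1000

Round 0: 0001 0110✓ 0111✓ 1000 1101✓ 1111✓
Round 1: -111 011- 11-1
PIs = {-111, 0001, 011-, 1000, 11-1}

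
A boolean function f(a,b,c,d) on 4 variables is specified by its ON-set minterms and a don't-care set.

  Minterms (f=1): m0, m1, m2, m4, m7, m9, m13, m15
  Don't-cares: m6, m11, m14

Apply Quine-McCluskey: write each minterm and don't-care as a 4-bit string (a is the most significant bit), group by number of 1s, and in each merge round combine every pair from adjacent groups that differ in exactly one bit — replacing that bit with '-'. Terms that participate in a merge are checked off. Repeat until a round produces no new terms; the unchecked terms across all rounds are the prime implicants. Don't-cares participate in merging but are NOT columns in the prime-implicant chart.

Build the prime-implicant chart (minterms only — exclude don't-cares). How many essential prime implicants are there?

[col 0] 0000*, 0001*, 0010*, 0100*, 0110*, 0111*, 1001*, 1011*, 1101*, 1110*, 1111*
[col 1] -001, -110*, -111*, 0-00*, 0-10*, 00-0*, 000-, 01-0*, 011-*, 1-01*, 1-11*, 10-1*, 11-1*, 111-*
[col 2] -11-, 0--0, 1--1
Prime implicants: -001, -11-, 0--0, 000-, 1--1
PI chart (minterm → PIs covering it):
  0 | 0--0,000-
  1 | -001,000-
  2 | 0--0  (sole → essential)
  4 | 0--0  (sole → essential)
  7 | -11-  (sole → essential)
  9 | -001,1--1
  13 | 1--1  (sole → essential)
  15 | -11-,1--1
Essential prime implicants: -11-, 0--0, 1--1

3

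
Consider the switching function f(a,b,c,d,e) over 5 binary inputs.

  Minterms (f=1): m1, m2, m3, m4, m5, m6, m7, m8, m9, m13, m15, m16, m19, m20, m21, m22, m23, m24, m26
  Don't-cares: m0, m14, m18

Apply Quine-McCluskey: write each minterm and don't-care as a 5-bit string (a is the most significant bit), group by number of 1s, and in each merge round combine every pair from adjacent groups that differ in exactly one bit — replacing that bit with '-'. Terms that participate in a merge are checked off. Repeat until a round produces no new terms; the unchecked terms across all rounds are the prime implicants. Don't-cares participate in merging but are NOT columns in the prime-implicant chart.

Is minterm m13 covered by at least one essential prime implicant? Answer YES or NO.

Round 0: 00000✓ 00001✓ 00010✓ 00011✓ 00100✓ 00101✓ 00110✓ 00111✓ 01000✓ 01001✓ 01101✓ 01110✓ 01111✓ 10000✓ 10010✓ 10011✓ 10100✓ 10101✓ 10110✓ 10111✓ 11000✓ 11010✓
Round 1: -0000✓ -0010✓ -0011✓ -0100✓ -0101✓ -0110✓ -0111✓ -1000✓ 0-000✓ 0-001✓ 0-101✓ 0-110✓ 0-111✓ 00-00✓ 00-01✓ 00-10✓ 00-11✓ 000-0✓ 000-1✓ 0000-✓ 0001-✓ 001-0✓ 001-1✓ 0010-✓ 0011-✓ 01-01✓ 0100-✓ 011-1✓ 0111-✓ 1-000✓ 1-010✓ 10-00✓ 10-10✓ 10-11✓ 100-0✓ 1001-✓ 101-0✓ 101-1✓ 1010-✓ 1011-✓ 110-0✓
Round 2: --000 -0-00✓ -0-10✓ -0-11✓ -00-0✓ -001-✓ -01-0✓ -01-1✓ -010-✓ -011-✓ 0--01 0-00- 0-1-1 0-11- 00--0✓ 00--1✓ 00-0-✓ 00-1-✓ 000--✓ 001--✓ 1-0-0 10--0✓ 10-1-✓ 101--✓
Round 3: -0--0 -0-1- -01-- 00---
PIs = {--000, -0--0, -0-1-, -01--, 0--01, 0-00-, 0-1-1, 0-11-, 00---, 1-0-0}
Coverage chart:
  m1: 0--01,0-00-,00---
  m2: -0--0,-0-1-,00---
  m3: -0-1-,00---
  m4: -0--0,-01--,00---
  m5: -01--,0--01,0-1-1,00---
  m6: -0--0,-0-1-,-01--,0-11-,00---
  m7: -0-1-,-01--,0-1-1,0-11-,00---
  m8: --000,0-00-
  m9: 0--01,0-00-
  m13: 0--01,0-1-1
  m15: 0-1-1,0-11-
  m16: --000,-0--0,1-0-0
  m19: -0-1- ←essential
  m20: -0--0,-01--
  m21: -01-- ←essential
  m22: -0--0,-0-1-,-01--
  m23: -0-1-,-01--
  m24: --000,1-0-0
  m26: 1-0-0 ←essential
Essential: -0-1-, -01--, 1-0-0

NO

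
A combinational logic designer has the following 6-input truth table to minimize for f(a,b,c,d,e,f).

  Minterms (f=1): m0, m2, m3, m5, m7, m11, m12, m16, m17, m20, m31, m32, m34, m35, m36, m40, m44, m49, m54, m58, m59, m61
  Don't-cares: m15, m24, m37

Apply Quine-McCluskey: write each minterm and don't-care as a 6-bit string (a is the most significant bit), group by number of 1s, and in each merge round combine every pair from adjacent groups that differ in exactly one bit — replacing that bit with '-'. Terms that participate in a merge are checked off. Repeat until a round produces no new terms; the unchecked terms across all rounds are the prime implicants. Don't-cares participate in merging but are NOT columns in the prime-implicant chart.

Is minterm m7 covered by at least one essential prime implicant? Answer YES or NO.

YES

[col 0] 000000*, 000010*, 000011*, 000101*, 000111*, 001011*, 001100*, 001111*, 010000*, 010001*, 010100*, 011000*, 011111*, 100000*, 100010*, 100011*, 100100*, 100101*, 101000*, 101100*, 110001*, 110110, 111010*, 111011*, 111101
[col 1] -00000*, -00010*, -00011*, -00101, -01100, -10001, 0-0000, 0-1111, 00-011*, 00-111*, 000-11*, 0000-0*, 00001-*, 0001-1, 001-11*, 01-000, 010-00, 01000-, 10-000*, 10-100*, 100-00*, 1000-0*, 10001-*, 10010-, 101-00*, 11101-
[col 2] -000-0, -0001-, 00--11, 10--00
Prime implicants: -000-0, -0001-, -00101, -01100, -10001, 0-0000, 0-1111, 00--11, 0001-1, 01-000, 010-00, 01000-, 10--00, 10010-, 110110, 11101-, 111101
PI chart (minterm → PIs covering it):
  0 | -000-0,0-0000
  2 | -000-0,-0001-
  3 | -0001-,00--11
  5 | -00101,0001-1
  7 | 00--11,0001-1
  11 | 00--11  (sole → essential)
  12 | -01100  (sole → essential)
  16 | 0-0000,01-000,010-00,01000-
  17 | -10001,01000-
  20 | 010-00  (sole → essential)
  31 | 0-1111  (sole → essential)
  32 | -000-0,10--00
  34 | -000-0,-0001-
  35 | -0001-  (sole → essential)
  36 | 10--00,10010-
  40 | 10--00  (sole → essential)
  44 | -01100,10--00
  49 | -10001  (sole → essential)
  54 | 110110  (sole → essential)
  58 | 11101-  (sole → essential)
  59 | 11101-  (sole → essential)
  61 | 111101  (sole → essential)
Essential prime implicants: -0001-, -01100, -10001, 0-1111, 00--11, 010-00, 10--00, 110110, 11101-, 111101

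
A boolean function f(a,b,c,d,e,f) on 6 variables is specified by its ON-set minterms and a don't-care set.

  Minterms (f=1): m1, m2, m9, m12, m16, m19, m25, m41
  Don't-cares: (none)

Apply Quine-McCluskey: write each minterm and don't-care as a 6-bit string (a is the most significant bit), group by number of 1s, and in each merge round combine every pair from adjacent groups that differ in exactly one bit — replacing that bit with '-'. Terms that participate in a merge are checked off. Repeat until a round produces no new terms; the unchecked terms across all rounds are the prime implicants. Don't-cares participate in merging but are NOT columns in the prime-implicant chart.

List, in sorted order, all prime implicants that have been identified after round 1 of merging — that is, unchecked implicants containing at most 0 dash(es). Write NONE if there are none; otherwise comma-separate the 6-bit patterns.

000010, 001100, 010000, 010011

Round 0: 000001✓ 000010 001001✓ 001100 010000 010011 011001✓ 101001✓
Round 1: -01001 0-1001 00-001
PIs = {-01001, 0-1001, 00-001, 000010, 001100, 010000, 010011}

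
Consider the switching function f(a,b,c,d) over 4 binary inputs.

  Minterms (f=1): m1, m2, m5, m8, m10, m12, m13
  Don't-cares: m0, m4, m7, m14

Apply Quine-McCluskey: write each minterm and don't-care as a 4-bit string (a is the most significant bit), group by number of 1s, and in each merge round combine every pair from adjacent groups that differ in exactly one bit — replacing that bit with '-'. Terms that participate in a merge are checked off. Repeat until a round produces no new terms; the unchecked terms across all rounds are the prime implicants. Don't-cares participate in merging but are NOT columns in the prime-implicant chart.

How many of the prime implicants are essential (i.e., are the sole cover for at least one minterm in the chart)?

[col 0] 0000*, 0001*, 0010*, 0100*, 0101*, 0111*, 1000*, 1010*, 1100*, 1101*, 1110*
[col 1] -000*, -010*, -100*, -101*, 0-00*, 0-01*, 00-0*, 000-*, 01-1, 010-*, 1-00*, 1-10*, 10-0*, 11-0*, 110-*
[col 2] --00, -0-0, -10-, 0-0-, 1--0
Prime implicants: --00, -0-0, -10-, 0-0-, 01-1, 1--0
PI chart (minterm → PIs covering it):
  1 | 0-0-  (sole → essential)
  2 | -0-0  (sole → essential)
  5 | -10-,0-0-,01-1
  8 | --00,-0-0,1--0
  10 | -0-0,1--0
  12 | --00,-10-,1--0
  13 | -10-  (sole → essential)
Essential prime implicants: -0-0, -10-, 0-0-

3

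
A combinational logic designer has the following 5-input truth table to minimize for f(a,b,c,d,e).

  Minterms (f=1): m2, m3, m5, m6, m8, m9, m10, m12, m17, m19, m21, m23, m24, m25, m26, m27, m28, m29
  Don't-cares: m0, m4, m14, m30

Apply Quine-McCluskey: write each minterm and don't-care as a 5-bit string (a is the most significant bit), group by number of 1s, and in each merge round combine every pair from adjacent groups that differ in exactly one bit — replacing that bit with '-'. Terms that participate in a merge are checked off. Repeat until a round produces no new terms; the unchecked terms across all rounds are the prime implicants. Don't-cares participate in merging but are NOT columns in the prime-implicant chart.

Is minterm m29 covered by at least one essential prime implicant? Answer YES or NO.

NO

size-2^0 implicants → 00000(✓)  00010(✓)  00011(✓)  00100(✓)  00101(✓)  00110(✓)  01000(✓)  01001(✓)  01010(✓)  01100(✓)  01110(✓)  10001(✓)  10011(✓)  10101(✓)  10111(✓)  11000(✓)  11001(✓)  11010(✓)  11011(✓)  11100(✓)  11101(✓)  11110(✓)
size-2^1 implicants → -0011  -0101  -1000(✓)  -1001(✓)  -1010(✓)  -1100(✓)  -1110(✓)  0-000(✓)  0-010(✓)  0-100(✓)  0-110(✓)  00-00(✓)  00-10(✓)  000-0(✓)  0001-  001-0(✓)  0010-  01-00(✓)  01-10(✓)  010-0(✓)  0100-(✓)  011-0(✓)  1-001(✓)  1-011(✓)  1-101(✓)  10-01(✓)  10-11(✓)  100-1(✓)  101-1(✓)  11-00(✓)  11-01(✓)  11-10(✓)  110-0(✓)  110-1(✓)  1100-(✓)  1101-(✓)  111-0(✓)  1110-(✓)
size-2^2 implicants → -1-00(✓)  -1-10(✓)  -10-0(✓)  -100-  -11-0(✓)  0--00(✓)  0--10(✓)  0-0-0(✓)  0-1-0(✓)  00--0(✓)  01--0(✓)  1--01  1-0-1  10--1  11--0(✓)  11-0-  110--
size-2^3 implicants → -1--0  0---0
Unchecked terms (primes): -0011, -0101, -1--0, -100-, 0---0, 0001-, 0010-, 1--01, 1-0-1, 10--1, 11-0-, 110--
Minterm coverage:
  m2 ⊆ 0---0,0001-
  m3 ⊆ -0011,0001-
  m5 ⊆ -0101,0010-
  m6 ⊆ 0---0 [E]
  m8 ⊆ -1--0,-100-,0---0
  m9 ⊆ -100- [E]
  m10 ⊆ -1--0,0---0
  m12 ⊆ -1--0,0---0
  m17 ⊆ 1--01,1-0-1,10--1
  m19 ⊆ -0011,1-0-1,10--1
  m21 ⊆ -0101,1--01,10--1
  m23 ⊆ 10--1 [E]
  m24 ⊆ -1--0,-100-,11-0-,110--
  m25 ⊆ -100-,1--01,1-0-1,11-0-,110--
  m26 ⊆ -1--0,110--
  m27 ⊆ 1-0-1,110--
  m28 ⊆ -1--0,11-0-
  m29 ⊆ 1--01,11-0-
E = {-100-, 0---0, 10--1}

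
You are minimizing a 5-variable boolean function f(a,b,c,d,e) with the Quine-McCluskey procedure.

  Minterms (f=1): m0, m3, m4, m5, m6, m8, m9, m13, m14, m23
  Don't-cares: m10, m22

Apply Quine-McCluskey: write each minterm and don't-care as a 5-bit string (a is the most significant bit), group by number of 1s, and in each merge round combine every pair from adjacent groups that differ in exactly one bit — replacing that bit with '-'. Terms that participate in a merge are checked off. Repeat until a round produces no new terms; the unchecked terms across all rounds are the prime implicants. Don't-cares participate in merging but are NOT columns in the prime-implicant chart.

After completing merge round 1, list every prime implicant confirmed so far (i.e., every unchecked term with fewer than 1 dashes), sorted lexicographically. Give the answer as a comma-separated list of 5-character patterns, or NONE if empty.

[col 0] 00000*, 00011, 00100*, 00101*, 00110*, 01000*, 01001*, 01010*, 01101*, 01110*, 10110*, 10111*
[col 1] -0110, 0-000, 0-101, 0-110, 00-00, 001-0, 0010-, 01-01, 01-10, 010-0, 0100-, 1011-
Prime implicants: -0110, 0-000, 0-101, 0-110, 00-00, 00011, 001-0, 0010-, 01-01, 01-10, 010-0, 0100-, 1011-

00011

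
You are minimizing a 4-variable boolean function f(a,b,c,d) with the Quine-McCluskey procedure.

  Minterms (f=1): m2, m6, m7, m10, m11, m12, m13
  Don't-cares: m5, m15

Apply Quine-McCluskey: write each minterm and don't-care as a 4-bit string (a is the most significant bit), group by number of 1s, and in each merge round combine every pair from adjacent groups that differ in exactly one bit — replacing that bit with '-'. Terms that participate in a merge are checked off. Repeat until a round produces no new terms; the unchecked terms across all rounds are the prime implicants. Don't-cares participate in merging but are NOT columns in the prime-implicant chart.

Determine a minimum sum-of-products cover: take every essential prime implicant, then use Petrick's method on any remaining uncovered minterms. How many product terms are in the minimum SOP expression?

4

size-2^0 implicants → 0010(✓)  0101(✓)  0110(✓)  0111(✓)  1010(✓)  1011(✓)  1100(✓)  1101(✓)  1111(✓)
size-2^1 implicants → -010  -101(✓)  -111(✓)  0-10  01-1(✓)  011-  1-11  101-  11-1(✓)  110-
size-2^2 implicants → -1-1
Unchecked terms (primes): -010, -1-1, 0-10, 011-, 1-11, 101-, 110-
Minterm coverage:
  m2 ⊆ -010,0-10
  m6 ⊆ 0-10,011-
  m7 ⊆ -1-1,011-
  m10 ⊆ -010,101-
  m11 ⊆ 1-11,101-
  m12 ⊆ 110- [E]
  m13 ⊆ -1-1,110-
E = {110-}
Petrick residual → -010, 011-, 1-11
Cover = b'cd' + a'bc + acd + abc'  |cover|=4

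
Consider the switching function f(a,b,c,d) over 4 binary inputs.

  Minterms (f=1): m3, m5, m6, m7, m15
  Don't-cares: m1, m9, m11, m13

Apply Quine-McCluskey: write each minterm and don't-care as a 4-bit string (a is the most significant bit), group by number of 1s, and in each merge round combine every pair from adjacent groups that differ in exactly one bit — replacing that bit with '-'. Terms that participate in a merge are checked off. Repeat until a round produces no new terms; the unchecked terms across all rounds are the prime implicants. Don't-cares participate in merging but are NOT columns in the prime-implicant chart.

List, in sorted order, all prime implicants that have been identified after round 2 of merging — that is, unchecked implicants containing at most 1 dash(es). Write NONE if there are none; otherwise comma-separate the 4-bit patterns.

size-2^0 implicants → 0001(✓)  0011(✓)  0101(✓)  0110(✓)  0111(✓)  1001(✓)  1011(✓)  1101(✓)  1111(✓)
size-2^1 implicants → -001(✓)  -011(✓)  -101(✓)  -111(✓)  0-01(✓)  0-11(✓)  00-1(✓)  01-1(✓)  011-  1-01(✓)  1-11(✓)  10-1(✓)  11-1(✓)
size-2^2 implicants → --01(✓)  --11(✓)  -0-1(✓)  -1-1(✓)  0--1(✓)  1--1(✓)
size-2^3 implicants → ---1
Unchecked terms (primes): ---1, 011-

011-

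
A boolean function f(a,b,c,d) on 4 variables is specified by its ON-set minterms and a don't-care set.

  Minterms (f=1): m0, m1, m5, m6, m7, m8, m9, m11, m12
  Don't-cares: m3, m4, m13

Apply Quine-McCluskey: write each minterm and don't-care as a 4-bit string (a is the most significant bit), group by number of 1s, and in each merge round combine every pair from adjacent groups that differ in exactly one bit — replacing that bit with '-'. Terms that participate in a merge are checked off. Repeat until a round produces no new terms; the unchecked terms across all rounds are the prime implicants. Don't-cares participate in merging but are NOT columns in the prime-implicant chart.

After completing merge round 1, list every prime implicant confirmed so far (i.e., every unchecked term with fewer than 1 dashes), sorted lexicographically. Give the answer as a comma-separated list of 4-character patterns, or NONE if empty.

NONE

[col 0] 0000*, 0001*, 0011*, 0100*, 0101*, 0110*, 0111*, 1000*, 1001*, 1011*, 1100*, 1101*
[col 1] -000*, -001*, -011*, -100*, -101*, 0-00*, 0-01*, 0-11*, 00-1*, 000-*, 01-0*, 01-1*, 010-*, 011-*, 1-00*, 1-01*, 10-1*, 100-*, 110-*
[col 2] --00*, --01*, -0-1, -00-*, -10-*, 0--1, 0-0-*, 01--, 1-0-*
[col 3] --0-
Prime implicants: --0-, -0-1, 0--1, 01--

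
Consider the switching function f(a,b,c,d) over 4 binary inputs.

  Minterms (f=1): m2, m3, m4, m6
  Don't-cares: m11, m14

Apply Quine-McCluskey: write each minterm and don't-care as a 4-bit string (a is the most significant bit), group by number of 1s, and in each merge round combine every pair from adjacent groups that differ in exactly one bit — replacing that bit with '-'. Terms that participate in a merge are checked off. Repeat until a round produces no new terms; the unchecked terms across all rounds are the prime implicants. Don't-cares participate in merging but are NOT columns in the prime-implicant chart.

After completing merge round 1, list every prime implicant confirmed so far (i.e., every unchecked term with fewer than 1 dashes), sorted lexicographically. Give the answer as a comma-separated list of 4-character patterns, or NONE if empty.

Round 0: 0010✓ 0011✓ 0100✓ 0110✓ 1011✓ 1110✓
Round 1: -011 -110 0-10 001- 01-0
PIs = {-011, -110, 0-10, 001-, 01-0}

NONE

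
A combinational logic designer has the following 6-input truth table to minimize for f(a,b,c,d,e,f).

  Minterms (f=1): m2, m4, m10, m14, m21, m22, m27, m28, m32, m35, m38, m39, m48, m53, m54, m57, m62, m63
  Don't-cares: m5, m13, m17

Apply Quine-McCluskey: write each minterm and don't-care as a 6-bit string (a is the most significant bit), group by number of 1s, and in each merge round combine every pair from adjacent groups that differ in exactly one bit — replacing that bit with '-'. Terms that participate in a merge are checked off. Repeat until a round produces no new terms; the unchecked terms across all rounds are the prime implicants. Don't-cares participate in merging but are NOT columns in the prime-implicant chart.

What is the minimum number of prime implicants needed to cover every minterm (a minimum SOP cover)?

[col 0] 000010*, 000100*, 000101*, 001010*, 001101*, 001110*, 010001*, 010101*, 010110*, 011011, 011100, 100000*, 100011*, 100110*, 100111*, 110000*, 110101*, 110110*, 111001, 111110*, 111111*
[col 1] -10101, -10110, 0-0101, 00-010, 00-101, 00010-, 001-10, 010-01, 1-0000, 1-0110, 100-11, 10011-, 11-110, 11111-
Prime implicants: -10101, -10110, 0-0101, 00-010, 00-101, 00010-, 001-10, 010-01, 011011, 011100, 1-0000, 1-0110, 100-11, 10011-, 11-110, 111001, 11111-
PI chart (minterm → PIs covering it):
  2 | 00-010  (sole → essential)
  4 | 00010-  (sole → essential)
  10 | 00-010,001-10
  14 | 001-10  (sole → essential)
  21 | -10101,0-0101,010-01
  22 | -10110  (sole → essential)
  27 | 011011  (sole → essential)
  28 | 011100  (sole → essential)
  32 | 1-0000  (sole → essential)
  35 | 100-11  (sole → essential)
  38 | 1-0110,10011-
  39 | 100-11,10011-
  48 | 1-0000  (sole → essential)
  53 | -10101  (sole → essential)
  54 | -10110,1-0110,11-110
  57 | 111001  (sole → essential)
  62 | 11-110,11111-
  63 | 11111-  (sole → essential)
Essential prime implicants: -10101, -10110, 00-010, 00010-, 001-10, 011011, 011100, 1-0000, 100-11, 111001, 11111-
Petrick residual → 1-0110
Minimum SOP uses 12 PIs: bc'de'f + bc'def' + a'b'd'ef' + a'b'c'de' + a'b'cef' + a'bcd'ef + a'bcde'f' + ac'd'e'f' + ac'def' + ab'c'ef + abcd'e'f + abcde

12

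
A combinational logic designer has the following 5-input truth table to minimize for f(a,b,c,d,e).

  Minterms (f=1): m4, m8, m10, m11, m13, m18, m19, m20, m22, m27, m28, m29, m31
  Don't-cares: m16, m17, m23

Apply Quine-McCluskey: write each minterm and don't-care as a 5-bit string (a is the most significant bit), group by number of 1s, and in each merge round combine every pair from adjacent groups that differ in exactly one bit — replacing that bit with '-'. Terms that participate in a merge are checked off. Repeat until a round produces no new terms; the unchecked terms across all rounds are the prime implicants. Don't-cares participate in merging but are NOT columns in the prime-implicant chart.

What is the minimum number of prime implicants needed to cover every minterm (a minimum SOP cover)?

7

[col 0] 00100*, 01000*, 01010*, 01011*, 01101*, 10000*, 10001*, 10010*, 10011*, 10100*, 10110*, 10111*, 11011*, 11100*, 11101*, 11111*
[col 1] -0100, -1011, -1101, 010-0, 0101-, 1-011*, 1-100, 1-111*, 10-00*, 10-10*, 10-11*, 100-0*, 100-1*, 1000-*, 1001-*, 101-0*, 1011-*, 11-11*, 111-1, 1110-
[col 2] 1--11, 10--0, 10-1-, 100--
Prime implicants: -0100, -1011, -1101, 010-0, 0101-, 1--11, 1-100, 10--0, 10-1-, 100--, 111-1, 1110-
PI chart (minterm → PIs covering it):
  4 | -0100  (sole → essential)
  8 | 010-0  (sole → essential)
  10 | 010-0,0101-
  11 | -1011,0101-
  13 | -1101  (sole → essential)
  18 | 10--0,10-1-,100--
  19 | 1--11,10-1-,100--
  20 | -0100,1-100,10--0
  22 | 10--0,10-1-
  27 | -1011,1--11
  28 | 1-100,1110-
  29 | -1101,111-1,1110-
  31 | 1--11,111-1
Essential prime implicants: -0100, -1101, 010-0
Petrick residual → -1011, 1--11, 1-100, 10--0
Minimum SOP uses 7 PIs: b'cd'e' + bc'de + bcd'e + a'bc'e' + ade + acd'e' + ab'e'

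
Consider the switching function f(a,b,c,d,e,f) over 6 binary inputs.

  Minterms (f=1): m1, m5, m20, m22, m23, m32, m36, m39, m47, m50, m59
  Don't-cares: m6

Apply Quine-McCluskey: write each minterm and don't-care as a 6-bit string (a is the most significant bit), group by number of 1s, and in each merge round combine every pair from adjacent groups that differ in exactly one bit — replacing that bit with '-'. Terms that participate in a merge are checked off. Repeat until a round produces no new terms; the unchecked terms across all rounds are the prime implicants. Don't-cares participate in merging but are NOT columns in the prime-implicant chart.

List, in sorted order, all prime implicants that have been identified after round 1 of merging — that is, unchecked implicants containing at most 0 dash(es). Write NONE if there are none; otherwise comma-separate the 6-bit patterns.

110010, 111011

Round 0: 000001✓ 000101✓ 000110✓ 010100✓ 010110✓ 010111✓ 100000✓ 100100✓ 100111✓ 101111✓ 110010 111011
Round 1: 0-0110 000-01 0101-0 01011- 10-111 100-00
PIs = {0-0110, 000-01, 0101-0, 01011-, 10-111, 100-00, 110010, 111011}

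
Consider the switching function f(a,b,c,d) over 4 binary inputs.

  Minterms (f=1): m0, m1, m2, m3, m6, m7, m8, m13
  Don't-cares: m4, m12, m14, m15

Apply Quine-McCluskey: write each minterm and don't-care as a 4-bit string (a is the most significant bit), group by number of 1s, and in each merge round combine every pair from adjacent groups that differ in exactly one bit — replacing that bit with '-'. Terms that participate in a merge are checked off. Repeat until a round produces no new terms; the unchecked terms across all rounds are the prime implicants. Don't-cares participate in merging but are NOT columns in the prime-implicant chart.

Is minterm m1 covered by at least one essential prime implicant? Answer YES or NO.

Round 0: 0000✓ 0001✓ 0010✓ 0011✓ 0100✓ 0110✓ 0111✓ 1000✓ 1100✓ 1101✓ 1110✓ 1111✓
Round 1: -000✓ -100✓ -110✓ -111✓ 0-00✓ 0-10✓ 0-11✓ 00-0✓ 00-1✓ 000-✓ 001-✓ 01-0✓ 011-✓ 1-00✓ 11-0✓ 11-1✓ 110-✓ 111-✓
Round 2: --00 -1-0 -11- 0--0 0-1- 00-- 11--
PIs = {--00, -1-0, -11-, 0--0, 0-1-, 00--, 11--}
Coverage chart:
  m0: --00,0--0,00--
  m1: 00-- ←essential
  m2: 0--0,0-1-,00--
  m3: 0-1-,00--
  m6: -1-0,-11-,0--0,0-1-
  m7: -11-,0-1-
  m8: --00 ←essential
  m13: 11-- ←essential
Essential: --00, 00--, 11--

YES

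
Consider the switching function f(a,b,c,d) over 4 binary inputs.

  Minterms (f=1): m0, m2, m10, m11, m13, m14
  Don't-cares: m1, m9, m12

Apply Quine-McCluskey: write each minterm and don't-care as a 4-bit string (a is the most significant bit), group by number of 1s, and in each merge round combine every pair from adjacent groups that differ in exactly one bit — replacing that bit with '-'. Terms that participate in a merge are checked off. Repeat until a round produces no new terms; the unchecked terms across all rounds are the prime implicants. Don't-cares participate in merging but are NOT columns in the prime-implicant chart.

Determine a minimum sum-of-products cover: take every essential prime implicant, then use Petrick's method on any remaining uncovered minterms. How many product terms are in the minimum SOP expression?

4

Round 0: 0000✓ 0001✓ 0010✓ 1001✓ 1010✓ 1011✓ 1100✓ 1101✓ 1110✓
Round 1: -001 -010 00-0 000- 1-01 1-10 10-1 101- 11-0 110-
PIs = {-001, -010, 00-0, 000-, 1-01, 1-10, 10-1, 101-, 11-0, 110-}
Coverage chart:
  m0: 00-0,000-
  m2: -010,00-0
  m10: -010,1-10,101-
  m11: 10-1,101-
  m13: 1-01,110-
  m14: 1-10,11-0
(no essential prime implicants)
Petrick residual → 00-0, 1-01, 1-10, 10-1
Min cover (4 terms): a'b'd' + ac'd + acd' + ab'd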